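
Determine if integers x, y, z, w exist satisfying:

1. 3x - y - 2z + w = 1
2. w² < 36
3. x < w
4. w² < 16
Yes

Take x = 0, y = 0, z = 0, w = 1. Substituting into each constraint:
  (1) 3(0) + 0 - 2(0) + 1 = 1 ✓
  (2) w² = (1)² = 1, and 1 < 36 ✓
  (3) 0 < 1 ✓
  (4) w² = (1)² = 1, and 1 < 16 ✓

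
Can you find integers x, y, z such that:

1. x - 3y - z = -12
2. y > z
Yes

Take x = -9, y = 1, z = 0. Substituting into each constraint:
  (1) (-9) - 3(1) + 0 = -12 ✓
  (2) 1 > 0 ✓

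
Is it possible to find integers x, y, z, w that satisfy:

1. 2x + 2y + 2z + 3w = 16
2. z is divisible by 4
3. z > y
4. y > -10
Yes

Take x = 9, y = -1, z = 0, w = 0. Substituting into each constraint:
  (1) 2(9) + 2(-1) + 2(0) + 3(0) = 16 ✓
  (2) 0 = 4 × 0, remainder 0 ✓
  (3) 0 > -1 ✓
  (4) -1 > -10 ✓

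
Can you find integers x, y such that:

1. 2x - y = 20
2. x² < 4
Yes

Take x = 0, y = -20. Substituting into each constraint:
  (1) 2(0) + 20 = 20 ✓
  (2) x² = (0)² = 0, and 0 < 4 ✓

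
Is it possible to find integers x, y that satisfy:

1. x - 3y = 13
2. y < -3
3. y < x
Yes

Take x = 1, y = -4. Substituting into each constraint:
  (1) 1 - 3(-4) = 13 ✓
  (2) -4 < -3 ✓
  (3) -4 < 1 ✓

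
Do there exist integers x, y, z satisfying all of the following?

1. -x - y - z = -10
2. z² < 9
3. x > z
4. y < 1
Yes

Take x = 11, y = -1, z = 0. Substituting into each constraint:
  (1) (-11) + 1 + 0 = -10 ✓
  (2) z² = (0)² = 0, and 0 < 9 ✓
  (3) 11 > 0 ✓
  (4) -1 < 1 ✓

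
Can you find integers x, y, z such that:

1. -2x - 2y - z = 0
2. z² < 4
Yes

Take x = 0, y = 0, z = 0. Substituting into each constraint:
  (1) -2(0) - 2(0) + 0 = 0 ✓
  (2) z² = (0)² = 0, and 0 < 4 ✓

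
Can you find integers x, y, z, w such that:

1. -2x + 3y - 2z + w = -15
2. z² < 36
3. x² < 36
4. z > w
Yes

Take x = 2, y = -3, z = 1, w = 0. Substituting into each constraint:
  (1) -2(2) + 3(-3) - 2(1) + 0 = -15 ✓
  (2) z² = (1)² = 1, and 1 < 36 ✓
  (3) x² = (2)² = 4, and 4 < 36 ✓
  (4) 1 > 0 ✓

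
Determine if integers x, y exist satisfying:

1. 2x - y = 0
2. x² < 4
Yes

Take x = 0, y = 0. Substituting into each constraint:
  (1) 2(0) + 0 = 0 ✓
  (2) x² = (0)² = 0, and 0 < 4 ✓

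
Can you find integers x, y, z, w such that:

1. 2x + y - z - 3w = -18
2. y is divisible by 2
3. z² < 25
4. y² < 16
Yes

Take x = 4, y = 0, z = 2, w = 8. Substituting into each constraint:
  (1) 2(4) + 0 + (-2) - 3(8) = -18 ✓
  (2) 0 = 2 × 0, remainder 0 ✓
  (3) z² = (2)² = 4, and 4 < 25 ✓
  (4) y² = (0)² = 0, and 0 < 16 ✓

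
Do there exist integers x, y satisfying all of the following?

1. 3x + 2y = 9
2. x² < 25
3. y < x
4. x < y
No

A contradictory subset is {y < x, x < y}. No integer assignment can satisfy these jointly:

  - y < x: bounds one variable relative to another variable
  - x < y: bounds one variable relative to another variable

Direct contradiction: x > y and y > x cannot both hold.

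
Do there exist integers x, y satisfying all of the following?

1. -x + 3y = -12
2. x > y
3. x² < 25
Yes

Take x = 0, y = -4. Substituting into each constraint:
  (1) 0 + 3(-4) = -12 ✓
  (2) 0 > -4 ✓
  (3) x² = (0)² = 0, and 0 < 25 ✓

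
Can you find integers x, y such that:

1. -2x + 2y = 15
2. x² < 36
No

Even the single constraint (-2x + 2y = 15) is infeasible over the integers.

  - -2x + 2y = 15: every term on the left is divisible by 2, so the LHS ≡ 0 (mod 2), but the RHS 15 is not — no integer solution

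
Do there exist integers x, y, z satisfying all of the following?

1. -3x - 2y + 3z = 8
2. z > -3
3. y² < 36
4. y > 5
No

A contradictory subset is {y² < 36, y > 5}. No integer assignment can satisfy these jointly:

  - y² < 36: restricts y to |y| ≤ 5
  - y > 5: bounds one variable relative to a constant

Direct contradiction: the bounds on y require y ≥ 6 and y ≤ 5 simultaneously, which is empty.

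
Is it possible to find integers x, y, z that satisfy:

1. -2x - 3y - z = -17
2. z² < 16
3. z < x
Yes

Take x = 0, y = 6, z = -1. Substituting into each constraint:
  (1) -2(0) - 3(6) + 1 = -17 ✓
  (2) z² = (-1)² = 1, and 1 < 16 ✓
  (3) -1 < 0 ✓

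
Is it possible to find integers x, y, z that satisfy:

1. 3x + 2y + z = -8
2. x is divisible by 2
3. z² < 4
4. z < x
Yes

Take x = 32, y = -52, z = 0. Substituting into each constraint:
  (1) 3(32) + 2(-52) + 0 = -8 ✓
  (2) 32 = 2 × 16, remainder 0 ✓
  (3) z² = (0)² = 0, and 0 < 4 ✓
  (4) 0 < 32 ✓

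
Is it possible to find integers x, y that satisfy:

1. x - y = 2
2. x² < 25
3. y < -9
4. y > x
No

A contradictory subset is {x - y = 2, y > x}. No integer assignment can satisfy these jointly:

  - x - y = 2: is a linear equation tying the variables together
  - y > x: bounds one variable relative to another variable

From the equation, x − y = 2, i.e. y − x = -2; but y > x requires y − x ≥ 1. Contradiction.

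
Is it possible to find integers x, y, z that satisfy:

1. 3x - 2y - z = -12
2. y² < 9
Yes

Take x = -4, y = 0, z = 0. Substituting into each constraint:
  (1) 3(-4) - 2(0) + 0 = -12 ✓
  (2) y² = (0)² = 0, and 0 < 9 ✓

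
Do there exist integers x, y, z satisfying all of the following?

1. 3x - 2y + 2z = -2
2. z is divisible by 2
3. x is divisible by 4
Yes

Take x = 0, y = 1, z = 0. Substituting into each constraint:
  (1) 3(0) - 2(1) + 2(0) = -2 ✓
  (2) 0 = 2 × 0, remainder 0 ✓
  (3) 0 = 4 × 0, remainder 0 ✓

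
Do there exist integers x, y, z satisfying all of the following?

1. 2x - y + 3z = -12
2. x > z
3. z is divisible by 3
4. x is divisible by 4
Yes

Take x = 4, y = 20, z = 0. Substituting into each constraint:
  (1) 2(4) + (-20) + 3(0) = -12 ✓
  (2) 4 > 0 ✓
  (3) 0 = 3 × 0, remainder 0 ✓
  (4) 4 = 4 × 1, remainder 0 ✓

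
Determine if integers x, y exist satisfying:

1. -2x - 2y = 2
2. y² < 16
Yes

Take x = -1, y = 0. Substituting into each constraint:
  (1) -2(-1) - 2(0) = 2 ✓
  (2) y² = (0)² = 0, and 0 < 16 ✓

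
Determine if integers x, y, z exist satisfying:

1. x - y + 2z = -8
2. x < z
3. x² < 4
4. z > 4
Yes

Take x = 0, y = 18, z = 5. Substituting into each constraint:
  (1) 0 + (-18) + 2(5) = -8 ✓
  (2) 0 < 5 ✓
  (3) x² = (0)² = 0, and 0 < 4 ✓
  (4) 5 > 4 ✓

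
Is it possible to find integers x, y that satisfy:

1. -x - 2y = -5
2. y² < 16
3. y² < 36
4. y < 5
Yes

Take x = 5, y = 0. Substituting into each constraint:
  (1) (-5) - 2(0) = -5 ✓
  (2) y² = (0)² = 0, and 0 < 16 ✓
  (3) y² = (0)² = 0, and 0 < 36 ✓
  (4) 0 < 5 ✓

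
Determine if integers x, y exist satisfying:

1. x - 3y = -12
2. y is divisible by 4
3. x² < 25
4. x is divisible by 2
Yes

Take x = 0, y = 4. Substituting into each constraint:
  (1) 0 - 3(4) = -12 ✓
  (2) 4 = 4 × 1, remainder 0 ✓
  (3) x² = (0)² = 0, and 0 < 25 ✓
  (4) 0 = 2 × 0, remainder 0 ✓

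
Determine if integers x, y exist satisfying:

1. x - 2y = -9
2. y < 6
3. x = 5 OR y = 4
Yes

Take x = -1, y = 4. Substituting into each constraint:
  (1) (-1) - 2(4) = -9 ✓
  (2) 4 < 6 ✓
  (3) y = 4, target 4 ✓ (second branch holds)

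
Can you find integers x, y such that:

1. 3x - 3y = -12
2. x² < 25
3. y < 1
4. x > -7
Yes

Take x = -4, y = 0. Substituting into each constraint:
  (1) 3(-4) - 3(0) = -12 ✓
  (2) x² = (-4)² = 16, and 16 < 25 ✓
  (3) 0 < 1 ✓
  (4) -4 > -7 ✓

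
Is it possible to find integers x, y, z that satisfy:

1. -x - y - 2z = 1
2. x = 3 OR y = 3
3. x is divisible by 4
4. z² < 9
Yes

Take x = 0, y = 3, z = -2. Substituting into each constraint:
  (1) 0 + (-3) - 2(-2) = 1 ✓
  (2) y = 3, target 3 ✓ (second branch holds)
  (3) 0 = 4 × 0, remainder 0 ✓
  (4) z² = (-2)² = 4, and 4 < 9 ✓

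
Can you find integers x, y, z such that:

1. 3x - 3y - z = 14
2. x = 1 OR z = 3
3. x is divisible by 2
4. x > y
No

A contradictory subset is {3x - 3y - z = 14, x = 1 OR z = 3, x is divisible by 2}. No integer assignment can satisfy these jointly:

  - 3x - 3y - z = 14: is a linear equation tying the variables together
  - x = 1 OR z = 3: forces a choice: either x = 1 or z = 3
  - x is divisible by 2: restricts x to multiples of 2

Split on the disjunction (x = 1 OR z = 3):
  • If x = 1: this contradicts the divisibility constraint — 1 is not a multiple of 2.
  • If z = 3: with z = 3, writing x = 2x', every remaining term of the linear equation is divisible by 3, so the left side is ≡ 0 (mod 3); but the right side 17 ≡ 2 (mod 3). No integers can satisfy it.
Both branches are infeasible, so the system has no integer solution.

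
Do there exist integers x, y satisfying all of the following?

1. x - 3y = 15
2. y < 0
Yes

Take x = 12, y = -1. Substituting into each constraint:
  (1) 12 - 3(-1) = 15 ✓
  (2) -1 < 0 ✓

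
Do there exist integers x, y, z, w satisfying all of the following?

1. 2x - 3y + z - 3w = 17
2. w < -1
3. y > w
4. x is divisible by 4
Yes

Take x = 0, y = 0, z = 11, w = -2. Substituting into each constraint:
  (1) 2(0) - 3(0) + 11 - 3(-2) = 17 ✓
  (2) -2 < -1 ✓
  (3) 0 > -2 ✓
  (4) 0 = 4 × 0, remainder 0 ✓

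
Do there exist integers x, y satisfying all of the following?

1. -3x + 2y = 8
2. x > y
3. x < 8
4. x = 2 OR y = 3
No

A contradictory subset is {-3x + 2y = 8, x > y, x = 2 OR y = 3}. No integer assignment can satisfy these jointly:

  - -3x + 2y = 8: is a linear equation tying the variables together
  - x > y: bounds one variable relative to another variable
  - x = 2 OR y = 3: forces a choice: either x = 2 or y = 3

Split on the disjunction (x = 2 OR y = 3):
  • If x = 2: the equation forces y = 7, giving (x, y) = (2, 7), which violates x > y.
  • If y = 3: with y = 3, every remaining term of the linear equation is divisible by 3, so the left side is ≡ 0 (mod 3); but the right side 2 ≡ 2 (mod 3). No integers can satisfy it.
Both branches are infeasible, so the system has no integer solution.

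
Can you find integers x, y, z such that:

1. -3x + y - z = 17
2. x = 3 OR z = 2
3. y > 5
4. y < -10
No

A contradictory subset is {y > 5, y < -10}. No integer assignment can satisfy these jointly:

  - y > 5: bounds one variable relative to a constant
  - y < -10: bounds one variable relative to a constant

Direct contradiction: the bounds on y require y ≥ 6 and y ≤ -11 simultaneously, which is empty.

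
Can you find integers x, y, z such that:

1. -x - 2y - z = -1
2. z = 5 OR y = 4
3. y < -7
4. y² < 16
No

A contradictory subset is {y < -7, y² < 16}. No integer assignment can satisfy these jointly:

  - y < -7: bounds one variable relative to a constant
  - y² < 16: restricts y to |y| ≤ 3

Direct contradiction: the bounds on y require y ≥ -3 and y ≤ -8 simultaneously, which is empty.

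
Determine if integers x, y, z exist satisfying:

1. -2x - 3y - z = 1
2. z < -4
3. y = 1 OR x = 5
Yes

Take x = 5, y = 2, z = -17. Substituting into each constraint:
  (1) -2(5) - 3(2) + 17 = 1 ✓
  (2) -17 < -4 ✓
  (3) x = 5, target 5 ✓ (second branch holds)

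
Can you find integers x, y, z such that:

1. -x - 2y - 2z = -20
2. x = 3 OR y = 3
Yes

Take x = 2, y = 3, z = 6. Substituting into each constraint:
  (1) (-2) - 2(3) - 2(6) = -20 ✓
  (2) y = 3, target 3 ✓ (second branch holds)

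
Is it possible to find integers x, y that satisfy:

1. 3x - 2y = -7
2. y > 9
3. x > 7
Yes

Take x = 9, y = 17. Substituting into each constraint:
  (1) 3(9) - 2(17) = -7 ✓
  (2) 17 > 9 ✓
  (3) 9 > 7 ✓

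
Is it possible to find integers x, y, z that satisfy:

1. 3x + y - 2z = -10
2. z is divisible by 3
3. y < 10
Yes

Take x = 0, y = -10, z = 0. Substituting into each constraint:
  (1) 3(0) + (-10) - 2(0) = -10 ✓
  (2) 0 = 3 × 0, remainder 0 ✓
  (3) -10 < 10 ✓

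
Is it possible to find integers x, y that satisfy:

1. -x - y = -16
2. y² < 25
Yes

Take x = 16, y = 0. Substituting into each constraint:
  (1) (-16) + 0 = -16 ✓
  (2) y² = (0)² = 0, and 0 < 25 ✓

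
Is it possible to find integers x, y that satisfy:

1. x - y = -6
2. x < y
Yes

Take x = -6, y = 0. Substituting into each constraint:
  (1) (-6) + 0 = -6 ✓
  (2) -6 < 0 ✓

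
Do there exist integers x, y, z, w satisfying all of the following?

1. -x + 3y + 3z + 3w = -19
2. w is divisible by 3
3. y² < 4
Yes

Take x = 1, y = 0, z = -6, w = 0. Substituting into each constraint:
  (1) (-1) + 3(0) + 3(-6) + 3(0) = -19 ✓
  (2) 0 = 3 × 0, remainder 0 ✓
  (3) y² = (0)² = 0, and 0 < 4 ✓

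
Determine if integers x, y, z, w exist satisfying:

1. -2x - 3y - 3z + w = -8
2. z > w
Yes

Take x = 1, y = 1, z = 1, w = 0. Substituting into each constraint:
  (1) -2(1) - 3(1) - 3(1) + 0 = -8 ✓
  (2) 1 > 0 ✓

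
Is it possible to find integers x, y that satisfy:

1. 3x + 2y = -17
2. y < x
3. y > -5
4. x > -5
Yes

Take x = -3, y = -4. Substituting into each constraint:
  (1) 3(-3) + 2(-4) = -17 ✓
  (2) -4 < -3 ✓
  (3) -4 > -5 ✓
  (4) -3 > -5 ✓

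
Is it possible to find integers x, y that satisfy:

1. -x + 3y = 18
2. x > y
Yes

Take x = 12, y = 10. Substituting into each constraint:
  (1) (-12) + 3(10) = 18 ✓
  (2) 12 > 10 ✓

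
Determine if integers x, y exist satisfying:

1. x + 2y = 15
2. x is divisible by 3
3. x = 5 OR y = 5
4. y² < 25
No

A contradictory subset is {x + 2y = 15, x = 5 OR y = 5, y² < 25}. No integer assignment can satisfy these jointly:

  - x + 2y = 15: is a linear equation tying the variables together
  - x = 5 OR y = 5: forces a choice: either x = 5 or y = 5
  - y² < 25: restricts y to |y| ≤ 4

Split on the disjunction (x = 5 OR y = 5):
  • If x = 5: the equation forces y = 5, but y² < 25 requires |y| ≤ 4.
  • If y = 5: this contradicts y² < 25, which requires |y| ≤ 4.
Both branches are infeasible, so the system has no integer solution.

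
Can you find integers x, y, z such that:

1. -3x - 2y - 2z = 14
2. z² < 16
Yes

Take x = 0, y = -7, z = 0. Substituting into each constraint:
  (1) -3(0) - 2(-7) - 2(0) = 14 ✓
  (2) z² = (0)² = 0, and 0 < 16 ✓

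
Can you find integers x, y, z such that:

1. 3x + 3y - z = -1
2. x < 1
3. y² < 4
Yes

Take x = 0, y = 0, z = 1. Substituting into each constraint:
  (1) 3(0) + 3(0) + (-1) = -1 ✓
  (2) 0 < 1 ✓
  (3) y² = (0)² = 0, and 0 < 4 ✓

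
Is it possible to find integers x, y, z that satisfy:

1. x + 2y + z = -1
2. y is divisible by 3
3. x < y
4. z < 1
Yes

Take x = -1, y = 0, z = 0. Substituting into each constraint:
  (1) (-1) + 2(0) + 0 = -1 ✓
  (2) 0 = 3 × 0, remainder 0 ✓
  (3) -1 < 0 ✓
  (4) 0 < 1 ✓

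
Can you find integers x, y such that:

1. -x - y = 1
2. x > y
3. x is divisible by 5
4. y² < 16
Yes

Take x = 0, y = -1. Substituting into each constraint:
  (1) 0 + 1 = 1 ✓
  (2) 0 > -1 ✓
  (3) 0 = 5 × 0, remainder 0 ✓
  (4) y² = (-1)² = 1, and 1 < 16 ✓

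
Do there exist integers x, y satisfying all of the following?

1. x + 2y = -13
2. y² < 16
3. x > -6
No

The full constraint system is jointly infeasible over the integers. Each constraint and what it forces:

  - x + 2y = -13: is a linear equation tying the variables together
  - y² < 16: restricts y to |y| ≤ 3
  - x > -6: bounds one variable relative to a constant

Range argument: with x ∈ [-5, ∞], y ∈ [-3, 3], the left side of the equation is at least -11, but the right side is -13 < -11. No integer solution exists.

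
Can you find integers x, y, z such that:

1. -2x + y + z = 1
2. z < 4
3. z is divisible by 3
Yes

Take x = 0, y = 1, z = 0. Substituting into each constraint:
  (1) -2(0) + 1 + 0 = 1 ✓
  (2) 0 < 4 ✓
  (3) 0 = 3 × 0, remainder 0 ✓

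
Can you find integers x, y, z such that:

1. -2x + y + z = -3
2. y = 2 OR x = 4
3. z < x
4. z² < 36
Yes

Take x = 4, y = 2, z = 3. Substituting into each constraint:
  (1) -2(4) + 2 + 3 = -3 ✓
  (2) y = 2, target 2 ✓ (first branch holds)
  (3) 3 < 4 ✓
  (4) z² = (3)² = 9, and 9 < 36 ✓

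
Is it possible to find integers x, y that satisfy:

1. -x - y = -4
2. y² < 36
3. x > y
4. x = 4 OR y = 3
Yes

Take x = 4, y = 0. Substituting into each constraint:
  (1) (-4) + 0 = -4 ✓
  (2) y² = (0)² = 0, and 0 < 36 ✓
  (3) 4 > 0 ✓
  (4) x = 4, target 4 ✓ (first branch holds)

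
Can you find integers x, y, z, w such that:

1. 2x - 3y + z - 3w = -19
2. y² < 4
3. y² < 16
Yes

Take x = -10, y = 0, z = 1, w = 0. Substituting into each constraint:
  (1) 2(-10) - 3(0) + 1 - 3(0) = -19 ✓
  (2) y² = (0)² = 0, and 0 < 4 ✓
  (3) y² = (0)² = 0, and 0 < 16 ✓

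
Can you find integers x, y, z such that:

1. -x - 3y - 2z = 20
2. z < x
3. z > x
No

A contradictory subset is {z < x, z > x}. No integer assignment can satisfy these jointly:

  - z < x: bounds one variable relative to another variable
  - z > x: bounds one variable relative to another variable

Direct contradiction: x > z and z > x cannot both hold.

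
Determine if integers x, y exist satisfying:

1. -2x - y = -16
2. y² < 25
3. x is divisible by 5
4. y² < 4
No

A contradictory subset is {-2x - y = -16, x is divisible by 5, y² < 4}. No integer assignment can satisfy these jointly:

  - -2x - y = -16: is a linear equation tying the variables together
  - x is divisible by 5: restricts x to multiples of 5
  - y² < 4: restricts y to |y| ≤ 1

The bounds confine y to {-1, 0, 1}. For each value, substitute into the equation:
  • y = -1: the equation gives -2x = -17, so x would not be an integer.
  • y = 0: the equation forces x = 8, but 5 does not divide 8.
  • y = 1: the equation gives -2x = -15, so x would not be an integer.
Every case fails, so no integer solution exists.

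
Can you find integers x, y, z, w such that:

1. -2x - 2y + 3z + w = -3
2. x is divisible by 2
Yes

Take x = 0, y = 0, z = 0, w = -3. Substituting into each constraint:
  (1) -2(0) - 2(0) + 3(0) + (-3) = -3 ✓
  (2) 0 = 2 × 0, remainder 0 ✓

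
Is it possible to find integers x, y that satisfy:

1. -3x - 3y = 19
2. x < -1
No

Even the single constraint (-3x - 3y = 19) is infeasible over the integers.

  - -3x - 3y = 19: every term on the left is divisible by 3, so the LHS ≡ 0 (mod 3), but the RHS 19 is not — no integer solution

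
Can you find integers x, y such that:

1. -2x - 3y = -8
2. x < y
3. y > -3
Yes

Take x = 1, y = 2. Substituting into each constraint:
  (1) -2(1) - 3(2) = -8 ✓
  (2) 1 < 2 ✓
  (3) 2 > -3 ✓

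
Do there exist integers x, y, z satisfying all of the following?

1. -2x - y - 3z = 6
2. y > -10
Yes

Take x = -3, y = 0, z = 0. Substituting into each constraint:
  (1) -2(-3) + 0 - 3(0) = 6 ✓
  (2) 0 > -10 ✓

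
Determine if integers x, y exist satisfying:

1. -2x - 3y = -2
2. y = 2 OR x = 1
Yes

Take x = 1, y = 0. Substituting into each constraint:
  (1) -2(1) - 3(0) = -2 ✓
  (2) x = 1, target 1 ✓ (second branch holds)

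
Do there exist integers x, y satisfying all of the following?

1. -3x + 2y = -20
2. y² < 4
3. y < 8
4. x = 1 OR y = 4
No

A contradictory subset is {-3x + 2y = -20, y² < 4, x = 1 OR y = 4}. No integer assignment can satisfy these jointly:

  - -3x + 2y = -20: is a linear equation tying the variables together
  - y² < 4: restricts y to |y| ≤ 1
  - x = 1 OR y = 4: forces a choice: either x = 1 or y = 4

Split on the disjunction (x = 1 OR y = 4):
  • If x = 1: with x = 1, every remaining term of the linear equation is divisible by 2, so the left side is ≡ 0 (mod 2); but the right side -17 ≡ 1 (mod 2). No integers can satisfy it.
  • If y = 4: this contradicts y² < 4, which requires |y| ≤ 1.
Both branches are infeasible, so the system has no integer solution.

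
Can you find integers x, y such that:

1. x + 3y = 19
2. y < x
Yes

Take x = 7, y = 4. Substituting into each constraint:
  (1) 7 + 3(4) = 19 ✓
  (2) 4 < 7 ✓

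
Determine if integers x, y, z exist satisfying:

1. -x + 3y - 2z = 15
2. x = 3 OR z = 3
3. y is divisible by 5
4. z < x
Yes

Take x = 3, y = 0, z = -9. Substituting into each constraint:
  (1) (-3) + 3(0) - 2(-9) = 15 ✓
  (2) x = 3, target 3 ✓ (first branch holds)
  (3) 0 = 5 × 0, remainder 0 ✓
  (4) -9 < 3 ✓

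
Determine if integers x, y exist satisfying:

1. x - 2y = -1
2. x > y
Yes

Take x = 3, y = 2. Substituting into each constraint:
  (1) 3 - 2(2) = -1 ✓
  (2) 3 > 2 ✓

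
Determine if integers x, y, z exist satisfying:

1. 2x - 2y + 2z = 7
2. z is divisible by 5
No

Even the single constraint (2x - 2y + 2z = 7) is infeasible over the integers.

  - 2x - 2y + 2z = 7: every term on the left is divisible by 2, so the LHS ≡ 0 (mod 2), but the RHS 7 is not — no integer solution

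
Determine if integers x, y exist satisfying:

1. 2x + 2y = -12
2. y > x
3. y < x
No

A contradictory subset is {y > x, y < x}. No integer assignment can satisfy these jointly:

  - y > x: bounds one variable relative to another variable
  - y < x: bounds one variable relative to another variable

Direct contradiction: y > x and x > y cannot both hold.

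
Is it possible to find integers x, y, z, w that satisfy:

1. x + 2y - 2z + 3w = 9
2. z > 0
Yes

Take x = 0, y = 4, z = 1, w = 1. Substituting into each constraint:
  (1) 0 + 2(4) - 2(1) + 3(1) = 9 ✓
  (2) 1 > 0 ✓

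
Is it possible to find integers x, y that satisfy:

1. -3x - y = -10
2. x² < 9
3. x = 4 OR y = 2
No

The full constraint system is jointly infeasible over the integers. Each constraint and what it forces:

  - -3x - y = -10: is a linear equation tying the variables together
  - x² < 9: restricts x to |x| ≤ 2
  - x = 4 OR y = 2: forces a choice: either x = 4 or y = 2

Split on the disjunction (x = 4 OR y = 2):
  • If x = 4: this contradicts x² < 9, which requires |x| ≤ 2.
  • If y = 2: with y = 2, every remaining term of the linear equation is divisible by 3, so the left side is ≡ 0 (mod 3); but the right side -8 ≡ 1 (mod 3). No integers can satisfy it.
Both branches are infeasible, so the system has no integer solution.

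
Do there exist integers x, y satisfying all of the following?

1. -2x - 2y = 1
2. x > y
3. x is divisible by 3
No

Even the single constraint (-2x - 2y = 1) is infeasible over the integers.

  - -2x - 2y = 1: every term on the left is divisible by 2, so the LHS ≡ 0 (mod 2), but the RHS 1 is not — no integer solution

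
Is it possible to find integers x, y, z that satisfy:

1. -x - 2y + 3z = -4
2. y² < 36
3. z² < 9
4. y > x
Yes

Take x = -2, y = 0, z = -2. Substituting into each constraint:
  (1) 2 - 2(0) + 3(-2) = -4 ✓
  (2) y² = (0)² = 0, and 0 < 36 ✓
  (3) z² = (-2)² = 4, and 4 < 9 ✓
  (4) 0 > -2 ✓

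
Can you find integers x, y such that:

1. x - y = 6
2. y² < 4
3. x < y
No

A contradictory subset is {x - y = 6, x < y}. No integer assignment can satisfy these jointly:

  - x - y = 6: is a linear equation tying the variables together
  - x < y: bounds one variable relative to another variable

From the equation, x − y = 6, i.e. y − x = -6; but y > x requires y − x ≥ 1. Contradiction.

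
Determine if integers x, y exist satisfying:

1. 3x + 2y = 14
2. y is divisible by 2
Yes

Take x = 6, y = -2. Substituting into each constraint:
  (1) 3(6) + 2(-2) = 14 ✓
  (2) -2 = 2 × -1, remainder 0 ✓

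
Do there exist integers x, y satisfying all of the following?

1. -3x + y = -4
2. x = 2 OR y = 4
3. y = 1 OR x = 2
Yes

Take x = 2, y = 2. Substituting into each constraint:
  (1) -3(2) + 2 = -4 ✓
  (2) x = 2, target 2 ✓ (first branch holds)
  (3) x = 2, target 2 ✓ (second branch holds)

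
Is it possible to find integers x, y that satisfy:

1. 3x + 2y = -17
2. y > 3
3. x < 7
Yes

Take x = -9, y = 5. Substituting into each constraint:
  (1) 3(-9) + 2(5) = -17 ✓
  (2) 5 > 3 ✓
  (3) -9 < 7 ✓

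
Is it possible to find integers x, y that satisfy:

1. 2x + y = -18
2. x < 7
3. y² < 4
Yes

Take x = -9, y = 0. Substituting into each constraint:
  (1) 2(-9) + 0 = -18 ✓
  (2) -9 < 7 ✓
  (3) y² = (0)² = 0, and 0 < 4 ✓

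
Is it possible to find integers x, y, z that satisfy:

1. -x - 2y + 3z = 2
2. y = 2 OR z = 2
Yes

Take x = -3, y = 2, z = 1. Substituting into each constraint:
  (1) 3 - 2(2) + 3(1) = 2 ✓
  (2) y = 2, target 2 ✓ (first branch holds)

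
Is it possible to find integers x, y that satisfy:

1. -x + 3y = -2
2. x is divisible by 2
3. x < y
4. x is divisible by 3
No

A contradictory subset is {-x + 3y = -2, x is divisible by 3}. No integer assignment can satisfy these jointly:

  - -x + 3y = -2: is a linear equation tying the variables together
  - x is divisible by 3: restricts x to multiples of 3

Modular obstruction: writing x = 3x', every remaining term of the linear equation is divisible by 3, so the left side is ≡ 0 (mod 3); but the right side -2 ≡ 1 (mod 3). No integers can satisfy it.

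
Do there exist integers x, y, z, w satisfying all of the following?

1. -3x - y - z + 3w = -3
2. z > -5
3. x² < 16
Yes

Take x = 0, y = 3, z = 0, w = 0. Substituting into each constraint:
  (1) -3(0) + (-3) + 0 + 3(0) = -3 ✓
  (2) 0 > -5 ✓
  (3) x² = (0)² = 0, and 0 < 16 ✓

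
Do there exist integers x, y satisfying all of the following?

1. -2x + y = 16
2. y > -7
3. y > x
Yes

Take x = -11, y = -6. Substituting into each constraint:
  (1) -2(-11) + (-6) = 16 ✓
  (2) -6 > -7 ✓
  (3) -6 > -11 ✓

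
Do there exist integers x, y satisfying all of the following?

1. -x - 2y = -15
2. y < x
Yes

Take x = 7, y = 4. Substituting into each constraint:
  (1) (-7) - 2(4) = -15 ✓
  (2) 4 < 7 ✓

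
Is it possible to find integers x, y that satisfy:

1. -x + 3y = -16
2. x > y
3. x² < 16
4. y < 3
Yes

Take x = -2, y = -6. Substituting into each constraint:
  (1) 2 + 3(-6) = -16 ✓
  (2) -2 > -6 ✓
  (3) x² = (-2)² = 4, and 4 < 16 ✓
  (4) -6 < 3 ✓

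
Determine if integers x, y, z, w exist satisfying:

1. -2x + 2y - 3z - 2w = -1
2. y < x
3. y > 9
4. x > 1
Yes

Take x = 11, y = 10, z = 1, w = -2. Substituting into each constraint:
  (1) -2(11) + 2(10) - 3(1) - 2(-2) = -1 ✓
  (2) 10 < 11 ✓
  (3) 10 > 9 ✓
  (4) 11 > 1 ✓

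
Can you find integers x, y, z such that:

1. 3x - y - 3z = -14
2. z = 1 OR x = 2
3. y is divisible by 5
Yes

Take x = 2, y = 35, z = -5. Substituting into each constraint:
  (1) 3(2) + (-35) - 3(-5) = -14 ✓
  (2) x = 2, target 2 ✓ (second branch holds)
  (3) 35 = 5 × 7, remainder 0 ✓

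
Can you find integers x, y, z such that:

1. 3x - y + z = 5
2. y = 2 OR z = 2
Yes

Take x = 2, y = 2, z = 1. Substituting into each constraint:
  (1) 3(2) + (-2) + 1 = 5 ✓
  (2) y = 2, target 2 ✓ (first branch holds)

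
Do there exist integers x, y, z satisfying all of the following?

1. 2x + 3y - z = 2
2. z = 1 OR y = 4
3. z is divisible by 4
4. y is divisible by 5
No

A contradictory subset is {z = 1 OR y = 4, z is divisible by 4, y is divisible by 5}. No integer assignment can satisfy these jointly:

  - z = 1 OR y = 4: forces a choice: either z = 1 or y = 4
  - z is divisible by 4: restricts z to multiples of 4
  - y is divisible by 5: restricts y to multiples of 5

Split on the disjunction (z = 1 OR y = 4):
  • If z = 1: this contradicts the divisibility constraint — 1 is not a multiple of 4.
  • If y = 4: this contradicts the divisibility constraint — 4 is not a multiple of 5.
Both branches are infeasible, so the system has no integer solution.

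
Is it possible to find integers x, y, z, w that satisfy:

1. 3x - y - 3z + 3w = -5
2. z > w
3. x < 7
Yes

Take x = 0, y = 2, z = 1, w = 0. Substituting into each constraint:
  (1) 3(0) + (-2) - 3(1) + 3(0) = -5 ✓
  (2) 1 > 0 ✓
  (3) 0 < 7 ✓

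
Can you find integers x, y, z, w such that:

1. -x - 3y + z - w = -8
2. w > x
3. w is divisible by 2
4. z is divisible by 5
Yes

Take x = -1, y = 3, z = 0, w = 0. Substituting into each constraint:
  (1) 1 - 3(3) + 0 + 0 = -8 ✓
  (2) 0 > -1 ✓
  (3) 0 = 2 × 0, remainder 0 ✓
  (4) 0 = 5 × 0, remainder 0 ✓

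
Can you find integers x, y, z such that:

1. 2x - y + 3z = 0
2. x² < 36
Yes

Take x = 0, y = 0, z = 0. Substituting into each constraint:
  (1) 2(0) + 0 + 3(0) = 0 ✓
  (2) x² = (0)² = 0, and 0 < 36 ✓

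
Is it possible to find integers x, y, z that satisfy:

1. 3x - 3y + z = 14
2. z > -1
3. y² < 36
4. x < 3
Yes

Take x = 2, y = -2, z = 2. Substituting into each constraint:
  (1) 3(2) - 3(-2) + 2 = 14 ✓
  (2) 2 > -1 ✓
  (3) y² = (-2)² = 4, and 4 < 36 ✓
  (4) 2 < 3 ✓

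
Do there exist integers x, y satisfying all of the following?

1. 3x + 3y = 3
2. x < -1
Yes

Take x = -2, y = 3. Substituting into each constraint:
  (1) 3(-2) + 3(3) = 3 ✓
  (2) -2 < -1 ✓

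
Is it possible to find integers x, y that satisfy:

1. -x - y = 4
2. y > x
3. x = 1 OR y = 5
Yes

Take x = -9, y = 5. Substituting into each constraint:
  (1) 9 + (-5) = 4 ✓
  (2) 5 > -9 ✓
  (3) y = 5, target 5 ✓ (second branch holds)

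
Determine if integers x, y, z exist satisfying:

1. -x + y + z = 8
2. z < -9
Yes

Take x = 0, y = 18, z = -10. Substituting into each constraint:
  (1) 0 + 18 + (-10) = 8 ✓
  (2) -10 < -9 ✓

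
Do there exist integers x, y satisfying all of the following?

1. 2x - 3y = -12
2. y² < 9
Yes

Take x = -6, y = 0. Substituting into each constraint:
  (1) 2(-6) - 3(0) = -12 ✓
  (2) y² = (0)² = 0, and 0 < 9 ✓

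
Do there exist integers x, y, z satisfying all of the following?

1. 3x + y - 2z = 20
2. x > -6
Yes

Take x = 0, y = 20, z = 0. Substituting into each constraint:
  (1) 3(0) + 20 - 2(0) = 20 ✓
  (2) 0 > -6 ✓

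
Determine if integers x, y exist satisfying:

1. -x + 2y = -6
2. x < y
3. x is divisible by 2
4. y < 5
Yes

Take x = -8, y = -7. Substituting into each constraint:
  (1) 8 + 2(-7) = -6 ✓
  (2) -8 < -7 ✓
  (3) -8 = 2 × -4, remainder 0 ✓
  (4) -7 < 5 ✓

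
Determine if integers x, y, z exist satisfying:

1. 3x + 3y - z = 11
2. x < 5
Yes

Take x = 0, y = 0, z = -11. Substituting into each constraint:
  (1) 3(0) + 3(0) + 11 = 11 ✓
  (2) 0 < 5 ✓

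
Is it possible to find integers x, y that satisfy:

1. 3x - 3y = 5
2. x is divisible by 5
No

Even the single constraint (3x - 3y = 5) is infeasible over the integers.

  - 3x - 3y = 5: every term on the left is divisible by 3, so the LHS ≡ 0 (mod 3), but the RHS 5 is not — no integer solution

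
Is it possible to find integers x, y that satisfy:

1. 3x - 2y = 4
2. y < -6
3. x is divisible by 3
Yes

Take x = -6, y = -11. Substituting into each constraint:
  (1) 3(-6) - 2(-11) = 4 ✓
  (2) -11 < -6 ✓
  (3) -6 = 3 × -2, remainder 0 ✓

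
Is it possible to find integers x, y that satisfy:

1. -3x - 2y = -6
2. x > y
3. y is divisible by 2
Yes

Take x = 2, y = 0. Substituting into each constraint:
  (1) -3(2) - 2(0) = -6 ✓
  (2) 2 > 0 ✓
  (3) 0 = 2 × 0, remainder 0 ✓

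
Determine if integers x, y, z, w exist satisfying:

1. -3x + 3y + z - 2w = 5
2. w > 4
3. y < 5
Yes

Take x = 0, y = 4, z = 3, w = 5. Substituting into each constraint:
  (1) -3(0) + 3(4) + 3 - 2(5) = 5 ✓
  (2) 5 > 4 ✓
  (3) 4 < 5 ✓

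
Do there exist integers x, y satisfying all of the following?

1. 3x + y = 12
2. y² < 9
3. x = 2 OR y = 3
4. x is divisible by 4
No

A contradictory subset is {y² < 9, x = 2 OR y = 3, x is divisible by 4}. No integer assignment can satisfy these jointly:

  - y² < 9: restricts y to |y| ≤ 2
  - x = 2 OR y = 3: forces a choice: either x = 2 or y = 3
  - x is divisible by 4: restricts x to multiples of 4

Split on the disjunction (x = 2 OR y = 3):
  • If x = 2: this contradicts the divisibility constraint — 2 is not a multiple of 4.
  • If y = 3: this contradicts y² < 9, which requires |y| ≤ 2.
Both branches are infeasible, so the system has no integer solution.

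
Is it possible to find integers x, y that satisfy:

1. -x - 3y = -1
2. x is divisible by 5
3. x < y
Yes

Take x = -5, y = 2. Substituting into each constraint:
  (1) 5 - 3(2) = -1 ✓
  (2) -5 = 5 × -1, remainder 0 ✓
  (3) -5 < 2 ✓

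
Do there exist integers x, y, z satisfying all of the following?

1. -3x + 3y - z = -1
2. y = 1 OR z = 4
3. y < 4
Yes

Take x = 1, y = 2, z = 4. Substituting into each constraint:
  (1) -3(1) + 3(2) + (-4) = -1 ✓
  (2) z = 4, target 4 ✓ (second branch holds)
  (3) 2 < 4 ✓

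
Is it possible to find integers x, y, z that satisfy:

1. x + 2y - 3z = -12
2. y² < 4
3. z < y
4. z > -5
Yes

Take x = -15, y = 0, z = -1. Substituting into each constraint:
  (1) (-15) + 2(0) - 3(-1) = -12 ✓
  (2) y² = (0)² = 0, and 0 < 4 ✓
  (3) -1 < 0 ✓
  (4) -1 > -5 ✓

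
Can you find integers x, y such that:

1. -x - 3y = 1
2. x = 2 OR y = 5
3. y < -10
No

The full constraint system is jointly infeasible over the integers. Each constraint and what it forces:

  - -x - 3y = 1: is a linear equation tying the variables together
  - x = 2 OR y = 5: forces a choice: either x = 2 or y = 5
  - y < -10: bounds one variable relative to a constant

Split on the disjunction (x = 2 OR y = 5):
  • If x = 2: the equation forces y = -1, which contradicts the bound y ≤ -11.
  • If y = 5: this contradicts the bound y ≤ -11.
Both branches are infeasible, so the system has no integer solution.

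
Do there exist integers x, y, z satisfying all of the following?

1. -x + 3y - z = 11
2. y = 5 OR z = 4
Yes

Take x = 4, y = 5, z = 0. Substituting into each constraint:
  (1) (-4) + 3(5) + 0 = 11 ✓
  (2) y = 5, target 5 ✓ (first branch holds)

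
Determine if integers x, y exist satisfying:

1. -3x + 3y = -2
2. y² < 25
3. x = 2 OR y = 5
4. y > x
No

Even the single constraint (-3x + 3y = -2) is infeasible over the integers.

  - -3x + 3y = -2: every term on the left is divisible by 3, so the LHS ≡ 0 (mod 3), but the RHS -2 is not — no integer solution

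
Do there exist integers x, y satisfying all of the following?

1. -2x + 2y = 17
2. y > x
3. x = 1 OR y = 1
No

Even the single constraint (-2x + 2y = 17) is infeasible over the integers.

  - -2x + 2y = 17: every term on the left is divisible by 2, so the LHS ≡ 0 (mod 2), but the RHS 17 is not — no integer solution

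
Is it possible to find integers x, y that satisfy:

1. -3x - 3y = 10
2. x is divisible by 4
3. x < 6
No

Even the single constraint (-3x - 3y = 10) is infeasible over the integers.

  - -3x - 3y = 10: every term on the left is divisible by 3, so the LHS ≡ 0 (mod 3), but the RHS 10 is not — no integer solution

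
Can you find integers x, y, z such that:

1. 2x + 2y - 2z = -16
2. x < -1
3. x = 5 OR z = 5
Yes

Take x = -3, y = 0, z = 5. Substituting into each constraint:
  (1) 2(-3) + 2(0) - 2(5) = -16 ✓
  (2) -3 < -1 ✓
  (3) z = 5, target 5 ✓ (second branch holds)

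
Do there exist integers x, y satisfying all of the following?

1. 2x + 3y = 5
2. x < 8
Yes

Take x = 1, y = 1. Substituting into each constraint:
  (1) 2(1) + 3(1) = 5 ✓
  (2) 1 < 8 ✓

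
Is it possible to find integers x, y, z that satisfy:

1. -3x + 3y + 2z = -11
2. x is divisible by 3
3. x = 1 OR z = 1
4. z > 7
No

A contradictory subset is {x is divisible by 3, x = 1 OR z = 1, z > 7}. No integer assignment can satisfy these jointly:

  - x is divisible by 3: restricts x to multiples of 3
  - x = 1 OR z = 1: forces a choice: either x = 1 or z = 1
  - z > 7: bounds one variable relative to a constant

Split on the disjunction (x = 1 OR z = 1):
  • If x = 1: this contradicts the divisibility constraint — 1 is not a multiple of 3.
  • If z = 1: this contradicts the bound z ≥ 8.
Both branches are infeasible, so the system has no integer solution.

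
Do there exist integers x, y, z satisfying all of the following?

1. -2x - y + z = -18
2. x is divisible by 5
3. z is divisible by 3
Yes

Take x = 0, y = 18, z = 0. Substituting into each constraint:
  (1) -2(0) + (-18) + 0 = -18 ✓
  (2) 0 = 5 × 0, remainder 0 ✓
  (3) 0 = 3 × 0, remainder 0 ✓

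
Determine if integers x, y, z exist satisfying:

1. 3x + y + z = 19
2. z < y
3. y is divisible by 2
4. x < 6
Yes

Take x = 4, y = 4, z = 3. Substituting into each constraint:
  (1) 3(4) + 4 + 3 = 19 ✓
  (2) 3 < 4 ✓
  (3) 4 = 2 × 2, remainder 0 ✓
  (4) 4 < 6 ✓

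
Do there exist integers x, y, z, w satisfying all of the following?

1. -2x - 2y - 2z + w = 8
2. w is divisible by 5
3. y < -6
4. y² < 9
No

A contradictory subset is {y < -6, y² < 9}. No integer assignment can satisfy these jointly:

  - y < -6: bounds one variable relative to a constant
  - y² < 9: restricts y to |y| ≤ 2

Direct contradiction: the bounds on y require y ≥ -2 and y ≤ -7 simultaneously, which is empty.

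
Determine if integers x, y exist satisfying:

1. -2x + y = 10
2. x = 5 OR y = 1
Yes

Take x = 5, y = 20. Substituting into each constraint:
  (1) -2(5) + 20 = 10 ✓
  (2) x = 5, target 5 ✓ (first branch holds)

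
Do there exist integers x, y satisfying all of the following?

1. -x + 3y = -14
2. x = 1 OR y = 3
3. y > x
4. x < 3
No

A contradictory subset is {-x + 3y = -14, x = 1 OR y = 3, y > x}. No integer assignment can satisfy these jointly:

  - -x + 3y = -14: is a linear equation tying the variables together
  - x = 1 OR y = 3: forces a choice: either x = 1 or y = 3
  - y > x: bounds one variable relative to another variable

Split on the disjunction (x = 1 OR y = 3):
  • If x = 1: with x = 1, every remaining term of the linear equation is divisible by 3, so the left side is ≡ 0 (mod 3); but the right side -13 ≡ 2 (mod 3). No integers can satisfy it.
  • If y = 3: the equation forces x = 23, giving (y, x) = (3, 23), which violates y > x.
Both branches are infeasible, so the system has no integer solution.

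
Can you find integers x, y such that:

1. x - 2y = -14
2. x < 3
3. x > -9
Yes

Take x = -8, y = 3. Substituting into each constraint:
  (1) (-8) - 2(3) = -14 ✓
  (2) -8 < 3 ✓
  (3) -8 > -9 ✓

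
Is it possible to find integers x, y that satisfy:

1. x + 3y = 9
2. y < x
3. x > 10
Yes

Take x = 12, y = -1. Substituting into each constraint:
  (1) 12 + 3(-1) = 9 ✓
  (2) -1 < 12 ✓
  (3) 12 > 10 ✓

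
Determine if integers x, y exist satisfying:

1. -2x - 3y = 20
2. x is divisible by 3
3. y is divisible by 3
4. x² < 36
No

A contradictory subset is {-2x - 3y = 20, x is divisible by 3}. No integer assignment can satisfy these jointly:

  - -2x - 3y = 20: is a linear equation tying the variables together
  - x is divisible by 3: restricts x to multiples of 3

Modular obstruction: writing x = 3x', every remaining term of the linear equation is divisible by 3, so the left side is ≡ 0 (mod 3); but the right side 20 ≡ 2 (mod 3). No integers can satisfy it.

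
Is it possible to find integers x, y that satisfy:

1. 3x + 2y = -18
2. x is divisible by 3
Yes

Take x = 0, y = -9. Substituting into each constraint:
  (1) 3(0) + 2(-9) = -18 ✓
  (2) 0 = 3 × 0, remainder 0 ✓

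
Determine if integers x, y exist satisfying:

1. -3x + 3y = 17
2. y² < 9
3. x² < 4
No

Even the single constraint (-3x + 3y = 17) is infeasible over the integers.

  - -3x + 3y = 17: every term on the left is divisible by 3, so the LHS ≡ 0 (mod 3), but the RHS 17 is not — no integer solution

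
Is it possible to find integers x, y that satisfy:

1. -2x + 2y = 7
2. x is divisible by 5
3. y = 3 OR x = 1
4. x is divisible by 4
No

Even the single constraint (-2x + 2y = 7) is infeasible over the integers.

  - -2x + 2y = 7: every term on the left is divisible by 2, so the LHS ≡ 0 (mod 2), but the RHS 7 is not — no integer solution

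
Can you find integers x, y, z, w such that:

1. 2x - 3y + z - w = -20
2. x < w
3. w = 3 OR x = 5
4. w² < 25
Yes

Take x = 2, y = 7, z = 0, w = 3. Substituting into each constraint:
  (1) 2(2) - 3(7) + 0 + (-3) = -20 ✓
  (2) 2 < 3 ✓
  (3) w = 3, target 3 ✓ (first branch holds)
  (4) w² = (3)² = 9, and 9 < 25 ✓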